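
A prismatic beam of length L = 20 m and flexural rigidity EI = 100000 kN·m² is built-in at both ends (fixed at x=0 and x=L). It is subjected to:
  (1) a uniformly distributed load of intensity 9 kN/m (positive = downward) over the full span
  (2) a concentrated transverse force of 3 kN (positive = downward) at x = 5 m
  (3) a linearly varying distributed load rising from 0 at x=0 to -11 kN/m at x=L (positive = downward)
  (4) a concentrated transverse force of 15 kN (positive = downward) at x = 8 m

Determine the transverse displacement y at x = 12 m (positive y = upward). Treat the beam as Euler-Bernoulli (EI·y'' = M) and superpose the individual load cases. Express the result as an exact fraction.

Load 1 — uniform load w=9 kN/m over full span:
  y_1 = -wx²(L-x)²/(24EI) = -9·12²·(20-12)²/(24·100000) = -108/3125 m
Load 2 — point force P=3 kN at a=5 m (b=L-a=15):
  y_2 = -Pa²(L-x)²(3bL-(3b+a)(L-x))/(6L³EI)  [x>a] = -3·5²·(20-12)²·(3·15·20-(3·15+5)·(20-12))/(6·20³·100000) = -1/2000 m
Load 3 — triangular load w₀=-11 kN/m (0→w₀ over full span):
  y_3 = -w₀x²(L-x)²(x+2L)/(120LEI) = -(-11)·12²·(20-12)²·(12+2·20)/(120·20·100000) = 1716/78125 m
Load 4 — point force P=15 kN at a=8 m (b=L-a=12):
  y_4 = -Pa²(L-x)²(3bL-(3b+a)(L-x))/(6L³EI)  [x>a] = -15·8²·(20-12)²·(3·12·20-(3·12+8)·(20-12))/(6·20³·100000) = -368/78125 m
Superposition: y = Σ y_i = -22257/1250000 m ≈ -0.017806 m

y(12) = -22257/1250000 m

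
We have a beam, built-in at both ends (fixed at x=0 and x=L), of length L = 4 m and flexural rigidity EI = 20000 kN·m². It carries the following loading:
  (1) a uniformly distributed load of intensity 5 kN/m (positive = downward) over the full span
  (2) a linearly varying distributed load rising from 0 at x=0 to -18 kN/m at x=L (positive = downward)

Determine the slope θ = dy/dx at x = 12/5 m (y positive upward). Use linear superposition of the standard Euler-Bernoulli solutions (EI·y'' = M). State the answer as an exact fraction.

Load 1 — uniform load w=5 kN/m over full span:
  θ_1 = -wx(L-x)(L-2x)/(12EI) = -5·(12/5)·(4-(12/5))·(4-2·(12/5))/(12·20000) = 1/15625 rad
Load 2 — triangular load w₀=-18 kN/m (0→w₀ over full span):
  θ_2 = -w₀(2x(L-x)(L-2x)(x+2L)+x²(L-x)²)/(120LEI) = -(-18)·(2·(12/5)·(4-(12/5))·(4-2·(12/5))·((12/5)+2·4)+(12/5)²·(4-(12/5))²)/(120·4·20000) = -36/390625 rad
Superposition: θ = Σ θ_i = -11/390625 rad ≈ -0.000028 rad

θ(12/5) = -11/390625 rad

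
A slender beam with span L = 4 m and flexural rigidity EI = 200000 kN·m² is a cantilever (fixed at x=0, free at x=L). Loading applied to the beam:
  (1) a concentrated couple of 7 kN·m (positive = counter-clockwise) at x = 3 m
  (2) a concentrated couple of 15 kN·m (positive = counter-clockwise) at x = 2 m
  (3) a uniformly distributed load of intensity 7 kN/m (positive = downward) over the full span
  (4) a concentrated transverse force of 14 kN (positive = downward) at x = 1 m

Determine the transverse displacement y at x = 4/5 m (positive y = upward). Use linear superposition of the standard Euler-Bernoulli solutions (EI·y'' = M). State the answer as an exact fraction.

y(4/5) = -697/11718750 m

Load 1 — applied couple M₀=7 kN·m at a=3 m (b=L-a=1):
  y_1 = M₀x²/(2EI)  [x≤a] = 7·(4/5)²/(2·200000) = 7/625000 m
Load 2 — applied couple M₀=15 kN·m at a=2 m (b=L-a=2):
  y_2 = M₀x²/(2EI)  [x≤a] = 15·(4/5)²/(2·200000) = 3/125000 m
Load 3 — uniform load w=7 kN/m over full span:
  y_3 = -wx²(x²-4Lx+6L²)/(24EI) = -7·(4/5)²·((4/5)²-4·4·(4/5)+6·4²)/(24·200000) = -917/11718750 m
Load 4 — point force P=14 kN at a=1 m (b=L-a=3):
  y_4 = -Px²(3a-x)/(6EI)  [x≤a] = -14·(4/5)²·(3·1-(4/5))/(6·200000) = -77/4687500 m
Superposition: y = Σ y_i = -697/11718750 m ≈ -0.000059 m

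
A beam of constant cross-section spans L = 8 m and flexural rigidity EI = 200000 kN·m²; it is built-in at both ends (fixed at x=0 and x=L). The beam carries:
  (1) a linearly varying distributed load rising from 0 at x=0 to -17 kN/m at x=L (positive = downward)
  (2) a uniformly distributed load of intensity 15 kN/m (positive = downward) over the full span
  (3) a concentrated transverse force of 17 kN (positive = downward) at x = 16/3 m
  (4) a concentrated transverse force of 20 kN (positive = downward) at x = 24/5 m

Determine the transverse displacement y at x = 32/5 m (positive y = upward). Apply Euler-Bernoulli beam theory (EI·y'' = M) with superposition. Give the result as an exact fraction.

Load 1 — triangular load w₀=-17 kN/m (0→w₀ over full span):
  y_1 = -w₀x²(L-x)²(x+2L)/(120LEI) = -(-17)·(32/5)²·(8-(32/5))²·((32/5)+2·8)/(120·8·200000) = 30464/146484375 m
Load 2 — uniform load w=15 kN/m over full span:
  y_2 = -wx²(L-x)²/(24EI) = -15·(32/5)²·(8-(32/5))²/(24·200000) = -128/390625 m
Load 3 — point force P=17 kN at a=16/3 m (b=L-a=8/3):
  y_3 = -Pa²(L-x)²(3bL-(3b+a)(L-x))/(6L³EI)  [x>a] = -17·(16/3)²·(8-(32/5))²·(3·(8/3)·8-(3·(8/3)+(16/3))·(8-(32/5)))/(6·8³·200000) = -544/6328125 m
Load 4 — point force P=20 kN at a=24/5 m (b=L-a=16/5):
  y_4 = -Pa²(L-x)²(3bL-(3b+a)(L-x))/(6L³EI)  [x>a] = -20·(24/5)²·(8-(32/5))²·(3·(16/5)·8-(3·(16/5)+(24/5))·(8-(32/5)))/(6·8³·200000) = -1008/9765625 m
Superposition: y = Σ y_i = -1221712/3955078125 m ≈ -0.000309 m

y(32/5) = -1221712/3955078125 m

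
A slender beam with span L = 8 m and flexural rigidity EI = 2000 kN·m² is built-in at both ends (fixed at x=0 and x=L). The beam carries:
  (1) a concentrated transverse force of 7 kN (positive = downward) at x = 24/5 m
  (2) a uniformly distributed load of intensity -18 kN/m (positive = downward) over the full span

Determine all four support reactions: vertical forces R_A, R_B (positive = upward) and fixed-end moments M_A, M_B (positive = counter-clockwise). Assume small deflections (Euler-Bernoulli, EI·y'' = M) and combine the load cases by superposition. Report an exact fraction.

Load 1 — point force P=7 kN at a=24/5 m (b=L-a=16/5):
  R_A = Pb²(3a+b)/L³ = 7·(16/5)²·(3·(24/5)+(16/5))/8³ = 308/125 kN
  M_A = Pab²/L² = 7·(24/5)·(16/5)²/8² = 672/125 kN·m
  R_B = Pa²(a+3b)/L³ = 7·(24/5)²·((24/5)+3·(16/5))/8³ = 567/125 kN
  M_B = -Pa²b/L² = -7·(24/5)²·(16/5)/8² = -1008/125 kN·m
Load 2 — uniform load w=-18 kN/m over full span:
  R_A = wL/2 = (-18)·8/2 = -72 kN
  M_A = wL²/12 = (-18)·8²/12 = -96 kN·m
  R_B = wL/2 = (-18)·8/2 = -72 kN
  M_B = -wL²/12 = -(-18)·8²/12 = 96 kN·m
Superposition: R_A = -8692/125 kN, M_A = -11328/125 kN·m, R_B = -8433/125 kN, M_B = 10992/125 kN·m

R_A = -8692/125 kN, M_A = -11328/125 kN·m, R_B = -8433/125 kN, M_B = 10992/125 kN·m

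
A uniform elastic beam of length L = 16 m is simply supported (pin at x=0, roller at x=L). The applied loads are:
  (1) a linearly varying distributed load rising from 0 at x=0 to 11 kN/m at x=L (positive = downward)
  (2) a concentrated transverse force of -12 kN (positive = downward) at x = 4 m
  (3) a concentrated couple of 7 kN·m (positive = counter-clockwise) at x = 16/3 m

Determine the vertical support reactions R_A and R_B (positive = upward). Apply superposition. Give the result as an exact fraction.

Load 1 — triangular load w₀=11 kN/m (0→w₀ over full span):
  R_A = w₀L/6 = 11·16/6 = 88/3 kN
  R_B = w₀L/3 = 11·16/3 = 176/3 kN
Load 2 — point force P=-12 kN at a=4 m (b=L-a=12):
  R_A = Pb/L = (-12)·12/16 = -9 kN
  R_B = Pa/L = (-12)·4/16 = -3 kN
Load 3 — applied couple M₀=7 kN·m at a=16/3 m (b=L-a=32/3):
  R_A = M₀/L = 7/16 kN
  R_B = -M₀/L = -7/16 kN
Superposition: R_A = 997/48 kN, R_B = 2651/48 kN

R_A = 997/48 kN, R_B = 2651/48 kN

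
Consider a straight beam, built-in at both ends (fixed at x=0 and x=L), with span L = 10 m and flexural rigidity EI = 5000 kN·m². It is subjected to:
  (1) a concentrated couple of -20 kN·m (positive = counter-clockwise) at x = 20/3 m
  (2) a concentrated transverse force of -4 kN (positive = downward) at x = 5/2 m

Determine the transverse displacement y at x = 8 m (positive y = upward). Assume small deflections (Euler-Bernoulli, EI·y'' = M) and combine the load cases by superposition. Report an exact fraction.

Load 1 — applied couple M₀=-20 kN·m at a=20/3 m (b=L-a=10/3):
  y_1 = (R_Ax³/6 - M_Ax²/2 - M₀(x-a)²/2)/EI  [x>a] with R_A=-8/3, M_A=-20/3 = ((-8/3)·8³/6 - (-20/3)·8²/2 - (-20)·(8-(20/3))²/2)/5000 = 4/5625 m
Load 2 — point force P=-4 kN at a=5/2 m (b=L-a=15/2):
  y_2 = -Pa²(L-x)²(3bL-(3b+a)(L-x))/(6L³EI)  [x>a] = -(-4)·(5/2)²·(10-8)²·(3·(15/2)·10-(3·(15/2)+(5/2))·(10-8))/(6·10³·5000) = 7/12000 m
Superposition: y = Σ y_i = 233/180000 m ≈ 0.001294 m

y(8) = 233/180000 m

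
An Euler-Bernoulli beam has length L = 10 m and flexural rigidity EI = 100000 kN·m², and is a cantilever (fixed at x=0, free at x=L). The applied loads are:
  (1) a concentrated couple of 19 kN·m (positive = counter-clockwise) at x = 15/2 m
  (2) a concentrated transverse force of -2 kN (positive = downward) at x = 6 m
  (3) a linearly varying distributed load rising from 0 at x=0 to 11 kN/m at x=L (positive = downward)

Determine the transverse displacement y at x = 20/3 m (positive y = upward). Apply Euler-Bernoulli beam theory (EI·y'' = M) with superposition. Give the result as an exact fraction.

Load 1 — applied couple M₀=19 kN·m at a=15/2 m (b=L-a=5/2):
  y_1 = M₀x²/(2EI)  [x≤a] = 19·(20/3)²/(2·100000) = 19/4500 m
Load 2 — point force P=-2 kN at a=6 m (b=L-a=4):
  y_2 = -Pa²(3x-a)/(6EI)  [x>a] = -(-2)·6²·(3·(20/3)-6)/(6·100000) = 21/12500 m
Load 3 — triangular load w₀=11 kN/m (0→w₀ over full span):
  y_3 = (w₀Lx³/12-w₀L²x²/6-w₀x⁵/(120L))/EI = (11·10·(20/3)³/12-11·10²·(20/3)²/6-11·(20/3)⁵/(120·10))/100000 = -1012/18225 m
Superposition: y = Σ y_i = -113054/2278125 m ≈ -0.049626 m

y(20/3) = -113054/2278125 m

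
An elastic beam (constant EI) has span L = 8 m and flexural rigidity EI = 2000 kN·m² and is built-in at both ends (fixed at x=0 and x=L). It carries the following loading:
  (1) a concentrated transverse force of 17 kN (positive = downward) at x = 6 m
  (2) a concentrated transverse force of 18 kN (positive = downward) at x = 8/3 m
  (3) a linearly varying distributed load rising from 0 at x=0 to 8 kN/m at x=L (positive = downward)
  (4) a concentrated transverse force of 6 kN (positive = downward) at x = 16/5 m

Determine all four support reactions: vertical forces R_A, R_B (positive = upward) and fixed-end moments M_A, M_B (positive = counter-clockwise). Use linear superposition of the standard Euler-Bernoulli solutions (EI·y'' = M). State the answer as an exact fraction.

Load 1 — point force P=17 kN at a=6 m (b=L-a=2):
  R_A = Pb²(3a+b)/L³ = 17·2²·(3·6+2)/8³ = 85/32 kN
  M_A = Pab²/L² = 17·6·2²/8² = 51/8 kN·m
  R_B = Pa²(a+3b)/L³ = 17·6²·(6+3·2)/8³ = 459/32 kN
  M_B = -Pa²b/L² = -17·6²·2/8² = -153/8 kN·m
Load 2 — point force P=18 kN at a=8/3 m (b=L-a=16/3):
  R_A = Pb²(3a+b)/L³ = 18·(16/3)²·(3·(8/3)+(16/3))/8³ = 40/3 kN
  M_A = Pab²/L² = 18·(8/3)·(16/3)²/8² = 64/3 kN·m
  R_B = Pa²(a+3b)/L³ = 18·(8/3)²·((8/3)+3·(16/3))/8³ = 14/3 kN
  M_B = -Pa²b/L² = -18·(8/3)²·(16/3)/8² = -32/3 kN·m
Load 3 — triangular load w₀=8 kN/m (0→w₀ over full span):
  R_A = 3w₀L/20 = 3·8·8/20 = 48/5 kN
  M_A = w₀L²/30 = 8·8²/30 = 256/15 kN·m
  R_B = 7w₀L/20 = 7·8·8/20 = 112/5 kN
  M_B = -w₀L²/20 = -8·8²/20 = -128/5 kN·m
Load 4 — point force P=6 kN at a=16/5 m (b=L-a=24/5):
  R_A = Pb²(3a+b)/L³ = 6·(24/5)²·(3·(16/5)+(24/5))/8³ = 486/125 kN
  M_A = Pab²/L² = 6·(16/5)·(24/5)²/8² = 864/125 kN·m
  R_B = Pa²(a+3b)/L³ = 6·(16/5)²·((16/5)+3·(24/5))/8³ = 264/125 kN
  M_B = -Pa²b/L² = -6·(16/5)²·(24/5)/8² = -576/125 kN·m
Superposition: R_A = 353731/12000 kN, M_A = 51687/1000 kN·m, R_B = 522269/12000 kN, M_B = -179999/3000 kN·m

R_A = 353731/12000 kN, M_A = 51687/1000 kN·m, R_B = 522269/12000 kN, M_B = -179999/3000 kN·m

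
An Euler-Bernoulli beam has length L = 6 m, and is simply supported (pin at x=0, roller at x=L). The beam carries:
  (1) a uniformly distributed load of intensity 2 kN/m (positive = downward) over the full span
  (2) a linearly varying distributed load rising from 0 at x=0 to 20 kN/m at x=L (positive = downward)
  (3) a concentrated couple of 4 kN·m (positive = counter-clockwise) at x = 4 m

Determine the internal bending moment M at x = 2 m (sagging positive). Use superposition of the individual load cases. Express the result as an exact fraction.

M(2) = 404/9 kN·m

Load 1 — uniform load w=2 kN/m over full span:
  M_1 = wx(L-x)/2 = 2·2·(6-2)/2 = 8 kN·m
Load 2 — triangular load w₀=20 kN/m (0→w₀ over full span):
  M_2 = w₀Lx/6 - w₀x³/(6L) = 20·6·2/6 - 20·2³/(6·6) = 320/9 kN·m
Load 3 — applied couple M₀=4 kN·m at a=4 m (b=L-a=2):
  M_3 = M₀x/L  [x≤a] = 4·2/6 = 4/3 kN·m
Superposition: M = Σ M_i = 404/9 kN·m ≈ 44.888889 kN·m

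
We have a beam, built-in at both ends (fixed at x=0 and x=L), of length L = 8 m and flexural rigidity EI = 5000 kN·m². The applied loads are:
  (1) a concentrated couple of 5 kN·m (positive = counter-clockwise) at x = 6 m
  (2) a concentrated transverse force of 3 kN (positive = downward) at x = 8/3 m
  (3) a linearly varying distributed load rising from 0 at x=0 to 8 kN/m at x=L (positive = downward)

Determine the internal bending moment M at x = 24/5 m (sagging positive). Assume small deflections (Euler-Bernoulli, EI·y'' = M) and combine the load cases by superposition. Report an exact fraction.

M(24/5) = 235889/18000 kN·m

Load 1 — applied couple M₀=5 kN·m at a=6 m (b=L-a=2):
  M_1 = R_Ax - M_A  [x≤a] with R_A=45/64, M_A=25/16 = (45/64)·(24/5) - (25/16) = 29/16 kN·m
Load 2 — point force P=3 kN at a=8/3 m (b=L-a=16/3):
  M_2 = Pa²(a+3b)(L-x)/L³ - Pa²b/L²  [x>a] = 3·(8/3)²·((8/3)+3·(16/3))·(8-(24/5))/8³ - 3·(8/3)²·(16/3)/8² = 32/45 kN·m
Load 3 — triangular load w₀=8 kN/m (0→w₀ over full span):
  M_3 = 3w₀Lx/20 - w₀L²/30 - w₀x³/(6L) = 3·8·8·(24/5)/20 - 8·8²/30 - 8·(24/5)³/(6·8) = 3968/375 kN·m
Superposition: M = Σ M_i = 235889/18000 kN·m ≈ 13.104944 kN·m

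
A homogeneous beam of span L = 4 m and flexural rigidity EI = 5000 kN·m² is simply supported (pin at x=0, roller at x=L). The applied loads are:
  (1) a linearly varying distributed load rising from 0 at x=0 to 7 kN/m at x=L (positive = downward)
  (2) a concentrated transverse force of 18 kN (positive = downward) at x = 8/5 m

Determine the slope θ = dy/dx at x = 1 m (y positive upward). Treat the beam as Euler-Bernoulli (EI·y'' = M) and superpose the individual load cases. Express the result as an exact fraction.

Load 1 — triangular load w₀=7 kN/m (0→w₀ over full span):
  θ_1 = -w₀(7L⁴-30L²x²+15x⁴)/(360LEI) = -7·(7·4⁴-30·4²·1²+15·1⁴)/(360·4·5000) = -9289/7200000 rad
Load 2 — point force P=18 kN at a=8/5 m (b=L-a=12/5):
  θ_2 = -Pb(L²-b²-3x²)/(6LEI)  [x≤a] = -18·(12/5)·(4²-(12/5)²-3·1²)/(6·4·5000) = -1629/625000 rad
Superposition: θ = Σ θ_i = -701377/180000000 rad ≈ -0.003897 rad

θ(1) = -701377/180000000 rad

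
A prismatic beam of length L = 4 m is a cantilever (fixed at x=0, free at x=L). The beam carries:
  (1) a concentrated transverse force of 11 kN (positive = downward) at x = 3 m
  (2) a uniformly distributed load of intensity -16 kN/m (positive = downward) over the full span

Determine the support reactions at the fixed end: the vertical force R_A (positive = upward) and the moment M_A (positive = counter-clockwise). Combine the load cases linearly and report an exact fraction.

R_A = -53 kN, M_A = -95 kN·m

Load 1 — point force P=11 kN at a=3 m (b=L-a=1):
  R_A = P = 11 kN
  M_A = Pa = 11·3 = 33 kN·m
Load 2 — uniform load w=-16 kN/m over full span:
  R_A = wL = (-16)·4 = -64 kN
  M_A = wL²/2 = (-16)·4²/2 = -128 kN·m
Superposition: R_A = -53 kN, M_A = -95 kN·m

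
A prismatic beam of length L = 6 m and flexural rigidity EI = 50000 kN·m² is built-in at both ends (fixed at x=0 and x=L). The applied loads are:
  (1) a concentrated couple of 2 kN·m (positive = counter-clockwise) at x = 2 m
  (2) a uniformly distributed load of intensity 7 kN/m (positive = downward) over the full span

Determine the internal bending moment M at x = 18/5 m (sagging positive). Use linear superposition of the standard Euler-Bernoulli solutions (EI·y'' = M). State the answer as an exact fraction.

Load 1 — applied couple M₀=2 kN·m at a=2 m (b=L-a=4):
  M_1 = R_Ax - M_A - M₀  [x>a] with R_A=4/9, M_A=0 = (4/9)·(18/5) - 0 - 2 = -2/5 kN·m
Load 2 — uniform load w=7 kN/m over full span:
  M_2 = wLx/2 - wL²/12 - wx²/2 = 7·6·(18/5)/2 - 7·6²/12 - 7·(18/5)²/2 = 231/25 kN·m
Superposition: M = Σ M_i = 221/25 kN·m ≈ 8.840000 kN·m

M(18/5) = 221/25 kN·m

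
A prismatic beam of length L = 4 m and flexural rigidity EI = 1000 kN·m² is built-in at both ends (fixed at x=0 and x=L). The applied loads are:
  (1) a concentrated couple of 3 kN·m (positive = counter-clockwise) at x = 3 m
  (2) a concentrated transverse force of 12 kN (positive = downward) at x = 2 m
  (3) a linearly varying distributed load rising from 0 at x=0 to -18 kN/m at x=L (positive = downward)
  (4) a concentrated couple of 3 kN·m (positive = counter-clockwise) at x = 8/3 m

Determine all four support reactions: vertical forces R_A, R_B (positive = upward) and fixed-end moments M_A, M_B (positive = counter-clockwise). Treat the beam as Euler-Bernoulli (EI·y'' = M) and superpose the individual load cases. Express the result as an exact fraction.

Load 1 — applied couple M₀=3 kN·m at a=3 m (b=L-a=1):
  R_A = 6M₀ab/L³ = 6·3·3·1/4³ = 27/32 kN
  M_A = M₀b(2a-b)/L² = 3·1·(2·3-1)/4² = 15/16 kN·m
  R_B = -6M₀ab/L³ = -6·3·3·1/4³ = -27/32 kN
  M_B = M₀a(2b-a)/L² = 3·3·(2·1-3)/4² = -9/16 kN·m
Load 2 — point force P=12 kN at a=2 m (b=L-a=2):
  R_A = Pb²(3a+b)/L³ = 12·2²·(3·2+2)/4³ = 6 kN
  M_A = Pab²/L² = 12·2·2²/4² = 6 kN·m
  R_B = Pa²(a+3b)/L³ = 12·2²·(2+3·2)/4³ = 6 kN
  M_B = -Pa²b/L² = -12·2²·2/4² = -6 kN·m
Load 3 — triangular load w₀=-18 kN/m (0→w₀ over full span):
  R_A = 3w₀L/20 = 3·(-18)·4/20 = -54/5 kN
  M_A = w₀L²/30 = (-18)·4²/30 = -48/5 kN·m
  R_B = 7w₀L/20 = 7·(-18)·4/20 = -126/5 kN
  M_B = -w₀L²/20 = -(-18)·4²/20 = 72/5 kN·m
Load 4 — applied couple M₀=3 kN·m at a=8/3 m (b=L-a=4/3):
  R_A = 6M₀ab/L³ = 6·3·(8/3)·(4/3)/4³ = 1 kN
  M_A = M₀b(2a-b)/L² = 3·(4/3)·(2·(8/3)-(4/3))/4² = 1 kN·m
  R_B = -6M₀ab/L³ = -6·3·(8/3)·(4/3)/4³ = -1 kN
  M_B = M₀a(2b-a)/L² = 3·(8/3)·(2·(4/3)-(8/3))/4² = 0 kN·m
Superposition: R_A = -473/160 kN, M_A = -133/80 kN·m, R_B = -3367/160 kN, M_B = 627/80 kN·m

R_A = -473/160 kN, M_A = -133/80 kN·m, R_B = -3367/160 kN, M_B = 627/80 kN·m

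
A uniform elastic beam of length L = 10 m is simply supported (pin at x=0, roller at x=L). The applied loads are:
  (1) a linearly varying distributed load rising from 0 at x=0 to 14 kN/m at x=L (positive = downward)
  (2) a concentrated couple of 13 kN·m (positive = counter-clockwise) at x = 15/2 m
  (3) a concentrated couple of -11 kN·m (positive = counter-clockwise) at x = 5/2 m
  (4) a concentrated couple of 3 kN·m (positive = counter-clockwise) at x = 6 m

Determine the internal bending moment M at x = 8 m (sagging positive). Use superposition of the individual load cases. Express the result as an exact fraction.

M(8) = 331/5 kN·m

Load 1 — triangular load w₀=14 kN/m (0→w₀ over full span):
  M_1 = w₀Lx/6 - w₀x³/(6L) = 14·10·8/6 - 14·8³/(6·10) = 336/5 kN·m
Load 2 — applied couple M₀=13 kN·m at a=15/2 m (b=L-a=5/2):
  M_2 = M₀x/L - M₀  [x>a] = 13·8/10 - 13 = -13/5 kN·m
Load 3 — applied couple M₀=-11 kN·m at a=5/2 m (b=L-a=15/2):
  M_3 = M₀x/L - M₀  [x>a] = (-11)·8/10 - (-11) = 11/5 kN·m
Load 4 — applied couple M₀=3 kN·m at a=6 m (b=L-a=4):
  M_4 = M₀x/L - M₀  [x>a] = 3·8/10 - 3 = -3/5 kN·m
Superposition: M = Σ M_i = 331/5 kN·m ≈ 66.200000 kN·m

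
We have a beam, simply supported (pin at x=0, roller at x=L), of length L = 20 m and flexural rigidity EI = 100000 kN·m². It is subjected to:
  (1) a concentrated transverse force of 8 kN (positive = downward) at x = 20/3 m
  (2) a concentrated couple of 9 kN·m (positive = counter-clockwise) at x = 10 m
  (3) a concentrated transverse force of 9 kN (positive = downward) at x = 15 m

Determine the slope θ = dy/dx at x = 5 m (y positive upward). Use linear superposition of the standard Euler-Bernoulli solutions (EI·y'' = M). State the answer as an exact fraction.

θ(5) = -31783/12960000 rad

Load 1 — point force P=8 kN at a=20/3 m (b=L-a=40/3):
  θ_1 = -Pb(L²-b²-3x²)/(6LEI)  [x≤a] = -8·(40/3)·(20²-(40/3)²-3·5²)/(6·20·100000) = -53/40500 rad
Load 2 — applied couple M₀=9 kN·m at a=10 m (b=L-a=10):
  θ_2 = (M₀x²/(2L)+C₁)/EI  [x≤a] with C₁=M₀(3b²-L²)/(6L)=-15/2 = (9·5²/(2·20)+(-15/2))/100000 = -3/160000 rad
Load 3 — point force P=9 kN at a=15 m (b=L-a=5):
  θ_3 = -Pb(L²-b²-3x²)/(6LEI)  [x≤a] = -9·5·(20²-5²-3·5²)/(6·20·100000) = -9/8000 rad
Superposition: θ = Σ θ_i = -31783/12960000 rad ≈ -0.002452 rad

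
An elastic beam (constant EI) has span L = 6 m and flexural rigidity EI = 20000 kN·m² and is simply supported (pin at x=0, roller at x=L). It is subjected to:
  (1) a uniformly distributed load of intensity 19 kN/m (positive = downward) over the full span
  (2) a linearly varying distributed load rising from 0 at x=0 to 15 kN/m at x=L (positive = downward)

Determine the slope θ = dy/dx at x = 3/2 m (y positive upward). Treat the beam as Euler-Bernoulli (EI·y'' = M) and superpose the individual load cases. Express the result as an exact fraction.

Load 1 — uniform load w=19 kN/m over full span:
  θ_1 = -w(L³-6Lx²+4x³)/(24EI) = -19·(6³-6·6·(3/2)²+4·(3/2)³)/(24·20000) = -1881/320000 rad
Load 2 — triangular load w₀=15 kN/m (0→w₀ over full span):
  θ_2 = -w₀(7L⁴-30L²x²+15x⁴)/(360LEI) = -15·(7·6⁴-30·6²·(3/2)²+15·(3/2)⁴)/(360·6·20000) = -11943/5120000 rad
Superposition: θ = Σ θ_i = -42039/5120000 rad ≈ -0.008211 rad

θ(3/2) = -42039/5120000 rad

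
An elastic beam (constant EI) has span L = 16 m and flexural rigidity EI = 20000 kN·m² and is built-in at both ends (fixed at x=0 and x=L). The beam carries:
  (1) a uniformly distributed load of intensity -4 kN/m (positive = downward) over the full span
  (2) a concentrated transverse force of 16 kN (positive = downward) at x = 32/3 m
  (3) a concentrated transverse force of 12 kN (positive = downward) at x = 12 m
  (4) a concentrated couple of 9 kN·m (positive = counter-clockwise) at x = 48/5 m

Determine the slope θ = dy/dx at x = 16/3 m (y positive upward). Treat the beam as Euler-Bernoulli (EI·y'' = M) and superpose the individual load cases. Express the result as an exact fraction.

θ(16/3) = 6421/3796875 rad

Load 1 — uniform load w=-4 kN/m over full span:
  θ_1 = -wx(L-x)(L-2x)/(12EI) = -(-4)·(16/3)·(16-(16/3))·(16-2·(16/3))/(12·20000) = 256/50625 rad
Load 2 — point force P=16 kN at a=32/3 m (b=L-a=16/3):
  θ_2 = -Pb²x(2aL-(3a+b)x)/(2L³EI)  [x≤a] = -16·(16/3)²·(16/3)·(2·(32/3)·16-(3·(32/3)+(16/3))·(16/3))/(2·16³·20000) = -64/30375 rad
Load 3 — point force P=12 kN at a=12 m (b=L-a=4):
  θ_3 = -Pb²x(2aL-(3a+b)x)/(2L³EI)  [x≤a] = -12·4²·(16/3)·(2·12·16-(3·12+4)·(16/3))/(2·16³·20000) = -2/1875 rad
Load 4 — applied couple M₀=9 kN·m at a=48/5 m (b=L-a=32/5):
  θ_4 = (R_Ax²/2 - M_Ax)/EI  [x≤a] with R_A=81/100, M_A=72/25 = ((81/100)·(16/3)²/2 - (72/25)·(16/3))/20000 = -3/15625 rad
Superposition: θ = Σ θ_i = 6421/3796875 rad ≈ 0.001691 rad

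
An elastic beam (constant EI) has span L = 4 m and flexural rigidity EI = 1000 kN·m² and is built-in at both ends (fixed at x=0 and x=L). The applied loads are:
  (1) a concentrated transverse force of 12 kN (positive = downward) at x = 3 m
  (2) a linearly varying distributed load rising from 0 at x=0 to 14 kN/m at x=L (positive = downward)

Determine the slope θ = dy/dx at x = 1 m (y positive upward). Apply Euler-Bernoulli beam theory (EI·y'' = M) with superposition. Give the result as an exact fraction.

θ(1) = -189/40000 rad

Load 1 — point force P=12 kN at a=3 m (b=L-a=1):
  θ_1 = -Pb²x(2aL-(3a+b)x)/(2L³EI)  [x≤a] = -12·1²·1·(2·3·4-(3·3+1)·1)/(2·4³·1000) = -21/16000 rad
Load 2 — triangular load w₀=14 kN/m (0→w₀ over full span):
  θ_2 = -w₀(2x(L-x)(L-2x)(x+2L)+x²(L-x)²)/(120LEI) = -14·(2·1·(4-1)·(4-2·1)·(1+2·4)+1²·(4-1)²)/(120·4·1000) = -273/80000 rad
Superposition: θ = Σ θ_i = -189/40000 rad ≈ -0.004725 rad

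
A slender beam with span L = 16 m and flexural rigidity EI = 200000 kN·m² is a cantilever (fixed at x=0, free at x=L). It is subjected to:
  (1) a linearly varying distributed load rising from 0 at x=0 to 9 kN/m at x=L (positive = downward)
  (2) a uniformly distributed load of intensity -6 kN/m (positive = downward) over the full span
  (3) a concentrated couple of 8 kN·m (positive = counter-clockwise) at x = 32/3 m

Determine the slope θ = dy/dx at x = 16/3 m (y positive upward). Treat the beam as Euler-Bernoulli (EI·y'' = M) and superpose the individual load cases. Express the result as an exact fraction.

θ(16/3) = -14/16875 rad

Load 1 — triangular load w₀=9 kN/m (0→w₀ over full span):
  θ_1 = (w₀Lx²/4-w₀L²x/3-w₀x⁴/(24L))/EI = (9·16·(16/3)²/4-9·16²·(16/3)/3-9·(16/3)⁴/(24·16))/200000 = -1304/84375 rad
Load 2 — uniform load w=-6 kN/m over full span:
  θ_2 = -wx(x²-3Lx+3L²)/(6EI) = -(-6)·(16/3)·((16/3)²-3·16·(16/3)+3·16²)/(6·200000) = 1216/84375 rad
Load 3 — applied couple M₀=8 kN·m at a=32/3 m (b=L-a=16/3):
  θ_3 = M₀x/EI  [x≤a] = 8·(16/3)/200000 = 2/9375 rad
Superposition: θ = Σ θ_i = -14/16875 rad ≈ -0.000830 rad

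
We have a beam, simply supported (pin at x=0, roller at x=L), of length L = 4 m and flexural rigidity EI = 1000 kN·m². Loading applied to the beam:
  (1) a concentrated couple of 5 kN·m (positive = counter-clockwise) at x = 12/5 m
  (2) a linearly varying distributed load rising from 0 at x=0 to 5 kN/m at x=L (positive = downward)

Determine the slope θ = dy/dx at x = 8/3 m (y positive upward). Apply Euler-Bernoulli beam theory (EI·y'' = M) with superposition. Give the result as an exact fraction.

Load 1 — applied couple M₀=5 kN·m at a=12/5 m (b=L-a=8/5):
  θ_1 = (M₀x²/(2L)-M₀(x-a)+C₁)/EI  [x>a] with C₁=M₀(3b²-L²)/(6L)=-26/15 = (5·(8/3)²/(2·4)-5·((8/3)-(12/5))+(-26/15))/1000 = 31/22500 rad
Load 2 — triangular load w₀=5 kN/m (0→w₀ over full span):
  θ_2 = -w₀(7L⁴-30L²x²+15x⁴)/(360LEI) = -5·(7·4⁴-30·4²·(8/3)²+15·(8/3)⁴)/(360·4·1000) = 91/30375 rad
Superposition: θ = Σ θ_i = 2657/607500 rad ≈ 0.004374 rad

θ(8/3) = 2657/607500 rad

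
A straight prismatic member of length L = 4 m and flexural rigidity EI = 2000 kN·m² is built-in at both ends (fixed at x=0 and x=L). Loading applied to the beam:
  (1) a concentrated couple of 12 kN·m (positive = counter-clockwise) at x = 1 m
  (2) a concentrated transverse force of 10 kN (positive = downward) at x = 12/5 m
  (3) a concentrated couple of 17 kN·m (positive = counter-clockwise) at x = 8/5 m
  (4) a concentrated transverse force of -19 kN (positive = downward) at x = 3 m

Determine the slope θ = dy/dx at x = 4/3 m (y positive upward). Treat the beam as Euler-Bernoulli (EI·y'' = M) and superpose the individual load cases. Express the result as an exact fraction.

Load 1 — applied couple M₀=12 kN·m at a=1 m (b=L-a=3):
  θ_1 = (R_Ax²/2 - M_Ax - M₀(x-a))/EI  [x>a] with R_A=27/8, M_A=-9/4 = ((27/8)·(4/3)²/2 - (-9/4)·(4/3) - 12·((4/3)-1))/2000 = 1/1000 rad
Load 2 — point force P=10 kN at a=12/5 m (b=L-a=8/5):
  θ_2 = -Pb²x(2aL-(3a+b)x)/(2L³EI)  [x≤a] = -10·(8/5)²·(4/3)·(2·(12/5)·4-(3·(12/5)+(8/5))·(4/3))/(2·4³·2000) = -28/28125 rad
Load 3 — applied couple M₀=17 kN·m at a=8/5 m (b=L-a=12/5):
  θ_3 = (R_Ax²/2 - M_Ax)/EI  [x≤a] with R_A=153/25, M_A=51/25 = ((153/25)·(4/3)²/2 - (51/25)·(4/3))/2000 = 17/12500 rad
Load 4 — point force P=-19 kN at a=3 m (b=L-a=1):
  θ_4 = -Pb²x(2aL-(3a+b)x)/(2L³EI)  [x≤a] = -(-19)·1²·(4/3)·(2·3·4-(3·3+1)·(4/3))/(2·4³·2000) = 19/18000 rad
Superposition: θ = Σ θ_i = 121/50000 rad ≈ 0.002420 rad

θ(4/3) = 121/50000 rad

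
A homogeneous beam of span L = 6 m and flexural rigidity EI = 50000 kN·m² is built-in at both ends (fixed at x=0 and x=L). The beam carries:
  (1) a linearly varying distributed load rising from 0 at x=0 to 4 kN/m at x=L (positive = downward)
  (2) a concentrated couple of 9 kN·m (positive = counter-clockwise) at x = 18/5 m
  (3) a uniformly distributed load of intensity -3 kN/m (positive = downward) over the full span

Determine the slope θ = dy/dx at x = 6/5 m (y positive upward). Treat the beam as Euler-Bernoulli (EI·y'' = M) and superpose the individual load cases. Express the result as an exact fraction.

θ(6/5) = 9/7812500 rad

Load 1 — triangular load w₀=4 kN/m (0→w₀ over full span):
  θ_1 = -w₀(2x(L-x)(L-2x)(x+2L)+x²(L-x)²)/(120LEI) = -4·(2·(6/5)·(6-(6/5))·(6-2·(6/5))·((6/5)+2·6)+(6/5)²·(6-(6/5))²)/(120·6·50000) = -126/1953125 rad
Load 2 — applied couple M₀=9 kN·m at a=18/5 m (b=L-a=12/5):
  θ_2 = (R_Ax²/2 - M_Ax)/EI  [x≤a] with R_A=54/25, M_A=72/25 = ((54/25)·(6/5)²/2 - (72/25)·(6/5))/50000 = -297/7812500 rad
Load 3 — uniform load w=-3 kN/m over full span:
  θ_3 = -wx(L-x)(L-2x)/(12EI) = -(-3)·(6/5)·(6-(6/5))·(6-2·(6/5))/(12·50000) = 81/781250 rad
Superposition: θ = Σ θ_i = 9/7812500 rad ≈ 0.000001 rad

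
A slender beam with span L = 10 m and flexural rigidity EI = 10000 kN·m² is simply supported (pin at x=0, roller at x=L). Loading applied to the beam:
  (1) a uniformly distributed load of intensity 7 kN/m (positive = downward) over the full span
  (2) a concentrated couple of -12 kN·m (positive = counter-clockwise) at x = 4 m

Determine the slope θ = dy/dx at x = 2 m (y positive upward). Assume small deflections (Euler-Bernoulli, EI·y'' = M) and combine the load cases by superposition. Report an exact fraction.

Load 1 — uniform load w=7 kN/m over full span:
  θ_1 = -w(L³-6Lx²+4x³)/(24EI) = -7·(10³-6·10·2²+4·2³)/(24·10000) = -231/10000 rad
Load 2 — applied couple M₀=-12 kN·m at a=4 m (b=L-a=6):
  θ_2 = (M₀x²/(2L)+C₁)/EI  [x≤a] with C₁=M₀(3b²-L²)/(6L)=-8/5 = ((-12)·2²/(2·10)+(-8/5))/10000 = -1/2500 rad
Superposition: θ = Σ θ_i = -47/2000 rad ≈ -0.023500 rad

θ(2) = -47/2000 rad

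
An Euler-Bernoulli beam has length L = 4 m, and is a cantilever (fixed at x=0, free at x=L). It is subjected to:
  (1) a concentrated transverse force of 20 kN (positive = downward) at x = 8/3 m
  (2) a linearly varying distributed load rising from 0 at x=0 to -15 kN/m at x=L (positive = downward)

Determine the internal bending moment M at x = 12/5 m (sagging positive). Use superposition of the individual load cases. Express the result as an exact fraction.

Load 1 — point force P=20 kN at a=8/3 m (b=L-a=4/3):
  M_1 = -P(a-x)  [x≤a] = -20·((8/3)-(12/5)) = -16/3 kN·m
Load 2 — triangular load w₀=-15 kN/m (0→w₀ over full span):
  M_2 = w₀Lx/2 - w₀L²/3 - w₀x³/(6L) = (-15)·4·(12/5)/2 - (-15)·4²/3 - (-15)·(12/5)³/(6·4) = 416/25 kN·m
Superposition: M = Σ M_i = 848/75 kN·m ≈ 11.306667 kN·m

M(12/5) = 848/75 kN·m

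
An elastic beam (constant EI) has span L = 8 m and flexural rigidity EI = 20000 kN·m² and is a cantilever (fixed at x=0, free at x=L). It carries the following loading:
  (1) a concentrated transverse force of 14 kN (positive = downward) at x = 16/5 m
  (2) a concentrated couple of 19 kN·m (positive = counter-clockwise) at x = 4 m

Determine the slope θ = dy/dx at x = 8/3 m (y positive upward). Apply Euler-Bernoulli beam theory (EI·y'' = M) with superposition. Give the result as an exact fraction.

θ(8/3) = -107/112500 rad

Load 1 — point force P=14 kN at a=16/5 m (b=L-a=24/5):
  θ_1 = -Px(2a-x)/(2EI)  [x≤a] = -14·(8/3)·(2·(16/5)-(8/3))/(2·20000) = -98/28125 rad
Load 2 — applied couple M₀=19 kN·m at a=4 m (b=L-a=4):
  θ_2 = M₀x/EI  [x≤a] = 19·(8/3)/20000 = 19/7500 rad
Superposition: θ = Σ θ_i = -107/112500 rad ≈ -0.000951 rad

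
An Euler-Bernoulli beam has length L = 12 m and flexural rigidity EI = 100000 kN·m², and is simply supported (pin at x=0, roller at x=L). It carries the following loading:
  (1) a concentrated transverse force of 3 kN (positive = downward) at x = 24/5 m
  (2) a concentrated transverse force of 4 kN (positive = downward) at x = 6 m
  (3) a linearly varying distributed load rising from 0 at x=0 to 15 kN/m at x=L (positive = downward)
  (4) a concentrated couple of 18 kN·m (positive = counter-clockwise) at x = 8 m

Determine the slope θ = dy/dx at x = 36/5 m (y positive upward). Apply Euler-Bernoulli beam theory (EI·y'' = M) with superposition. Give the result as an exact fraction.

θ(36/5) = 537/312500 rad

Load 1 — point force P=3 kN at a=24/5 m (b=L-a=36/5):
  θ_1 = -Pa(2L²-6Lx+3x²+a²)/(6LEI)  [x>a] = -3·(24/5)·(2·12²-6·12·(36/5)+3·(36/5)²+(24/5)²)/(6·12·100000) = 81/781250 rad
Load 2 — point force P=4 kN at a=6 m (b=L-a=6):
  θ_2 = -Pa(2L²-6Lx+3x²+a²)/(6LEI)  [x>a] = -4·6·(2·12²-6·12·(36/5)+3·(36/5)²+6²)/(6·12·100000) = 81/625000 rad
Load 3 — triangular load w₀=15 kN/m (0→w₀ over full span):
  θ_3 = -w₀(7L⁴-30L²x²+15x⁴)/(360LEI) = -15·(7·12⁴-30·12²·(36/5)²+15·(36/5)⁴)/(360·12·100000) = 522/390625 rad
Load 4 — applied couple M₀=18 kN·m at a=8 m (b=L-a=4):
  θ_4 = (M₀x²/(2L)+C₁)/EI  [x≤a] with C₁=M₀(3b²-L²)/(6L)=-24 = (18·(36/5)²/(2·12)+(-24))/100000 = 93/625000 rad
Superposition: θ = Σ θ_i = 537/312500 rad ≈ 0.001718 rad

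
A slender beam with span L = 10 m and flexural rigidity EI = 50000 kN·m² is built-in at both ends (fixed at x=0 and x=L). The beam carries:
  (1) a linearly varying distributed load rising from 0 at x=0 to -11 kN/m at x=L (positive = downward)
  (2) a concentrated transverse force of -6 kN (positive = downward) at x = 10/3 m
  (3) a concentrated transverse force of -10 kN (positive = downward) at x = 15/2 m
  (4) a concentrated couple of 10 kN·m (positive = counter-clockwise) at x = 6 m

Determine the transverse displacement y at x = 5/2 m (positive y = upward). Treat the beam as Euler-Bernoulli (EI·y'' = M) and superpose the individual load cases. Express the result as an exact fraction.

Load 1 — triangular load w₀=-11 kN/m (0→w₀ over full span):
  y_1 = -w₀x²(L-x)²(x+2L)/(120LEI) = -(-11)·(5/2)²·(10-(5/2))²·((5/2)+2·10)/(120·10·50000) = 297/204800 m
Load 2 — point force P=-6 kN at a=10/3 m (b=L-a=20/3):
  y_2 = -Pb²x²(3aL-(3a+b)x)/(6L³EI)  [x≤a] = -(-6)·(20/3)²·(5/2)²·(3·(10/3)·10-(3·(10/3)+(20/3))·(5/2))/(6·10³·50000) = 7/21600 m
Load 3 — point force P=-10 kN at a=15/2 m (b=L-a=5/2):
  y_3 = -Pb²x²(3aL-(3a+b)x)/(6L³EI)  [x≤a] = -(-10)·(5/2)²·(5/2)²·(3·(15/2)·10-(3·(15/2)+(5/2))·(5/2))/(6·10³·50000) = 13/61440 m
Load 4 — applied couple M₀=10 kN·m at a=6 m (b=L-a=4):
  y_4 = (R_Ax³/6 - M_Ax²/2)/EI  [x≤a] with R_A=36/25, M_A=16/5 = ((36/25)·(5/2)³/6 - (16/5)·(5/2)²/2)/50000 = -1/8000 m
Superposition: y = Σ y_i = 51449/27648000 m ≈ 0.001861 m

y(5/2) = 51449/27648000 m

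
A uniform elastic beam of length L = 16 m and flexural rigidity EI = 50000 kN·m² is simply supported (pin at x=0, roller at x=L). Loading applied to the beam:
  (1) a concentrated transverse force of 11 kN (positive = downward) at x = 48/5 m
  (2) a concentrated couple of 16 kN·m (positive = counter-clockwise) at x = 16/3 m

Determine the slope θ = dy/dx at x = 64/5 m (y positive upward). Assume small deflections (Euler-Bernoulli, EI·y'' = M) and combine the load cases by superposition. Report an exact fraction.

Load 1 — point force P=11 kN at a=48/5 m (b=L-a=32/5):
  θ_1 = -Pa(2L²-6Lx+3x²+a²)/(6LEI)  [x>a] = -11·(48/5)·(2·16²-6·16·(64/5)+3·(64/5)²+(48/5)²)/(6·16·50000) = 1144/390625 rad
Load 2 — applied couple M₀=16 kN·m at a=16/3 m (b=L-a=32/3):
  θ_2 = (M₀x²/(2L)-M₀(x-a)+C₁)/EI  [x>a] with C₁=M₀(3b²-L²)/(6L)=128/9 = (16·(64/5)²/(2·16)-16·((64/5)-(16/3))+(128/9))/50000 = -328/703125 rad
Superposition: θ = Σ θ_i = 8656/3515625 rad ≈ 0.002462 rad

θ(64/5) = 8656/3515625 rad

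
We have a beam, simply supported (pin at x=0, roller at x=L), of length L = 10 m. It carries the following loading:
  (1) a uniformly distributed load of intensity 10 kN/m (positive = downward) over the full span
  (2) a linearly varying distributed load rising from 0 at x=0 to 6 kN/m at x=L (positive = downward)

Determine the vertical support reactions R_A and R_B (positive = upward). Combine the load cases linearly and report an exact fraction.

R_A = 60 kN, R_B = 70 kN

Load 1 — uniform load w=10 kN/m over full span:
  R_A = wL/2 = 10·10/2 = 50 kN
  R_B = wL/2 = 10·10/2 = 50 kN
Load 2 — triangular load w₀=6 kN/m (0→w₀ over full span):
  R_A = w₀L/6 = 6·10/6 = 10 kN
  R_B = w₀L/3 = 6·10/3 = 20 kN
Superposition: R_A = 60 kN, R_B = 70 kN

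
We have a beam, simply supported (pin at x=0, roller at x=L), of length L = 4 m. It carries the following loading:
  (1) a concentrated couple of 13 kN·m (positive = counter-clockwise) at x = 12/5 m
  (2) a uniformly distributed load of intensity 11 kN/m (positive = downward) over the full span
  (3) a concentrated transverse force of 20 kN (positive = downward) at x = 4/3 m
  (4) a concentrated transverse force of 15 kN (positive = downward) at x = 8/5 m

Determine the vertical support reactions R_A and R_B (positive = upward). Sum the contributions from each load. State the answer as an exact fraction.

Load 1 — applied couple M₀=13 kN·m at a=12/5 m (b=L-a=8/5):
  R_A = M₀/L = 13/4 kN
  R_B = -M₀/L = -13/4 kN
Load 2 — uniform load w=11 kN/m over full span:
  R_A = wL/2 = 11·4/2 = 22 kN
  R_B = wL/2 = 11·4/2 = 22 kN
Load 3 — point force P=20 kN at a=4/3 m (b=L-a=8/3):
  R_A = Pb/L = 20·(8/3)/4 = 40/3 kN
  R_B = Pa/L = 20·(4/3)/4 = 20/3 kN
Load 4 — point force P=15 kN at a=8/5 m (b=L-a=12/5):
  R_A = Pb/L = 15·(12/5)/4 = 9 kN
  R_B = Pa/L = 15·(8/5)/4 = 6 kN
Superposition: R_A = 571/12 kN, R_B = 377/12 kN

R_A = 571/12 kN, R_B = 377/12 kN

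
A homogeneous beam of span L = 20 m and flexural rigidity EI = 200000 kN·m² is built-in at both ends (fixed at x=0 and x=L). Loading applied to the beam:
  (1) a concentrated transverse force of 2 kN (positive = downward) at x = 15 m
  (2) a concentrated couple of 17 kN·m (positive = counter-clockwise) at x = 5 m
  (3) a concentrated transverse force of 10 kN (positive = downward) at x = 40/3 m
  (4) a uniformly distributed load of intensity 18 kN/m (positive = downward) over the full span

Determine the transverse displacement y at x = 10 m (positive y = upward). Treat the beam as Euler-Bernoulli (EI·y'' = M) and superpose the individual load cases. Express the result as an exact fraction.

Load 1 — point force P=2 kN at a=15 m (b=L-a=5):
  y_1 = -Pb²x²(3aL-(3a+b)x)/(6L³EI)  [x≤a] = -2·5²·10²·(3·15·20-(3·15+5)·10)/(6·20³·200000) = -1/4800 m
Load 2 — applied couple M₀=17 kN·m at a=5 m (b=L-a=15):
  y_2 = (R_Ax³/6 - M_Ax²/2 - M₀(x-a)²/2)/EI  [x>a] with R_A=153/160, M_A=-51/16 = ((153/160)·10³/6 - (-51/16)·10²/2 - 17·(10-5)²/2)/200000 = 17/32000 m
Load 3 — point force P=10 kN at a=40/3 m (b=L-a=20/3):
  y_3 = -Pb²x²(3aL-(3a+b)x)/(6L³EI)  [x≤a] = -10·(20/3)²·10²·(3·(40/3)·20-(3·(40/3)+(20/3))·10)/(6·20³·200000) = -1/648 m
Load 4 — uniform load w=18 kN/m over full span:
  y_4 = -wx²(L-x)²/(24EI) = -18·10²·(20-10)²/(24·200000) = -3/80 m
Superposition: y = Σ y_i = -100363/2592000 m ≈ -0.038720 m

y(10) = -100363/2592000 m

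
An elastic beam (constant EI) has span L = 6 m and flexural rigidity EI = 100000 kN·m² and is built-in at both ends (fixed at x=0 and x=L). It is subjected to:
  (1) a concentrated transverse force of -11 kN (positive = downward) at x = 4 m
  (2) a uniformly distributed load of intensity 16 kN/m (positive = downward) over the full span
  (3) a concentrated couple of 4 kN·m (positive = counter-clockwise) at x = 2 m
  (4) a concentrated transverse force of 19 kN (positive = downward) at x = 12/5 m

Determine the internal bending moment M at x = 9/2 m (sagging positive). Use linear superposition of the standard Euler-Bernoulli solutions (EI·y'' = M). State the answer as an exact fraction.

M(9/2) = 2974/1125 kN·m

Load 1 — point force P=-11 kN at a=4 m (b=L-a=2):
  M_1 = Pa²(a+3b)(L-x)/L³ - Pa²b/L²  [x>a] = (-11)·4²·(4+3·2)·(6-(9/2))/6³ - (-11)·4²·2/6² = -22/9 kN·m
Load 2 — uniform load w=16 kN/m over full span:
  M_2 = wLx/2 - wL²/12 - wx²/2 = 16·6·(9/2)/2 - 16·6²/12 - 16·(9/2)²/2 = 6 kN·m
Load 3 — applied couple M₀=4 kN·m at a=2 m (b=L-a=4):
  M_3 = R_Ax - M_A - M₀  [x>a] with R_A=8/9, M_A=0 = (8/9)·(9/2) - 0 - 4 = 0 kN·m
Load 4 — point force P=19 kN at a=12/5 m (b=L-a=18/5):
  M_4 = Pa²(a+3b)(L-x)/L³ - Pa²b/L²  [x>a] = 19·(12/5)²·((12/5)+3·(18/5))·(6-(9/2))/6³ - 19·(12/5)²·(18/5)/6² = -114/125 kN·m
Superposition: M = Σ M_i = 2974/1125 kN·m ≈ 2.643556 kN·m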